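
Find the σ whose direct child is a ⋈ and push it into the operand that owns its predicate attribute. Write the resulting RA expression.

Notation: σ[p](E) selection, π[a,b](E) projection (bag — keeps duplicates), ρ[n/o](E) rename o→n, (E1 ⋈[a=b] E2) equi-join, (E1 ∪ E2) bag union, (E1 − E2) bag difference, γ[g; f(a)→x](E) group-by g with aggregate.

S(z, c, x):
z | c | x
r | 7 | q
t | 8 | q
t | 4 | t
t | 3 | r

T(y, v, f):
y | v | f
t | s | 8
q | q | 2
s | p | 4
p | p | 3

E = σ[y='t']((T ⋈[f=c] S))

σ filters on y, owned by the left side.
E' = (σ[y='t'](T) ⋈[f=c] S)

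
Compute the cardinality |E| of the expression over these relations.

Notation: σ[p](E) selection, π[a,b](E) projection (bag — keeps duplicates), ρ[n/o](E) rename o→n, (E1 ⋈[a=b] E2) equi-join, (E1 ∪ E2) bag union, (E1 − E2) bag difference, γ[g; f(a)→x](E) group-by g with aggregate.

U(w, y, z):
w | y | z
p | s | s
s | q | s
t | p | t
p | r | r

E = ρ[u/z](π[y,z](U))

Subexpression sizes:
  U → 4
  π[y,z](U) → 4
  ρ[u/z](π[y,z](U)) → 4

|E| = 4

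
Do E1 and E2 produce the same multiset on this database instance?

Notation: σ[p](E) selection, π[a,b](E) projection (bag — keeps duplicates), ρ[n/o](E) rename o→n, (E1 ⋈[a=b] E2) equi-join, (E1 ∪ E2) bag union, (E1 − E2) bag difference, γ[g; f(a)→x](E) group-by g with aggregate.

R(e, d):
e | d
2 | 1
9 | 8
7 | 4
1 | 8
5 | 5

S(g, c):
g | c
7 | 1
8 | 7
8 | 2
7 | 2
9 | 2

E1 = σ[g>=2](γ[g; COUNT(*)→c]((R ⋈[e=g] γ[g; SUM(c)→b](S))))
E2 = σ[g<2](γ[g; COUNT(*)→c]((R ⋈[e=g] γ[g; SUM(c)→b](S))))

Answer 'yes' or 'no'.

E1 row counts bottom-up:
  R → 5
  S → 5
  γ[g; SUM(c)→b](S) → 3
  (R ⋈[e=g] γ[g; SUM(c)→b](S)) → 2
  γ[g; COUNT(*)→c]((R ⋈[e=g] γ[g; SUM(c)→b](S))) → 2
  σ[g>=2](γ[g; COUNT(*)→c]((R ⋈[e=g] γ[g; SUM(c)→b](S)))) → 2
E2 row counts bottom-up:
  R → 5
  S → 5
  γ[g; SUM(c)→b](S) → 3
  (R ⋈[e=g] γ[g; SUM(c)→b](S)) → 2
  γ[g; COUNT(*)→c]((R ⋈[e=g] γ[g; SUM(c)→b](S))) → 2
  σ[g<2](γ[g; COUNT(*)→c]((R ⋈[e=g] γ[g; SUM(c)→b](S)))) → 0

E1 result:
g | c
7 | 1
9 | 1
E2 result:
g | c
(0 rows)
Witness: (9, 1) appears 1× in E1 but 0× in E2.

no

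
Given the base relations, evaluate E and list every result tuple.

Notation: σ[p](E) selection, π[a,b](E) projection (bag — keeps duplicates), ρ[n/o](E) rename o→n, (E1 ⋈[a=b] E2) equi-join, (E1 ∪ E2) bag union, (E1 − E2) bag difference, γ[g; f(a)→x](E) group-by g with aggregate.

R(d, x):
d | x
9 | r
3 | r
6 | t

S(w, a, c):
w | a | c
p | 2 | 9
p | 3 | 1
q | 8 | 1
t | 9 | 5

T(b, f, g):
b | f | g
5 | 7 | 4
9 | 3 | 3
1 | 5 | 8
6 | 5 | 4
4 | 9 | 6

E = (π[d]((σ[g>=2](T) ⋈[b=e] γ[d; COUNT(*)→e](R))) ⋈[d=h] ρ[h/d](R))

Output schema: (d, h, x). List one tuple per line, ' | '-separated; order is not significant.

Row counts bottom-up:
  T → 5
  σ[g>=2](T) → 5
  R → 3
  γ[d; COUNT(*)→e](R) → 3
  (σ[g>=2](T) ⋈[b=e] γ[d; COUNT(*)→e](R)) → 3
  π[d]((σ[g>=2](T) ⋈[b=e] γ[d; COUNT(*)→e](R))) → 3
  R → 3
  ρ[h/d](R) → 3
  (π[d]((σ[g>=2](T) ⋈[b=e] γ[d; COUNT(*)→e](R))) ⋈[d=h] ρ[h/d](R)) → 3

== RESULT ==
d | h | x
3 | 3 | r
6 | 6 | t
9 | 9 | r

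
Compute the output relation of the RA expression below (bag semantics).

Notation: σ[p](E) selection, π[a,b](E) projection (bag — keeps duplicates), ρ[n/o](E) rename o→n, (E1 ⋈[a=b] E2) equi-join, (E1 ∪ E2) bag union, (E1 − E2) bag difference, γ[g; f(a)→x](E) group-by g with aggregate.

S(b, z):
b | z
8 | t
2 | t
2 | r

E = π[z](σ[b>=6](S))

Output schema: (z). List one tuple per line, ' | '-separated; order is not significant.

Per-node cardinality:
  S → 3
  σ[b>=6](S) → 1
  π[z](σ[b>=6](S)) → 1

== RESULT ==
z
t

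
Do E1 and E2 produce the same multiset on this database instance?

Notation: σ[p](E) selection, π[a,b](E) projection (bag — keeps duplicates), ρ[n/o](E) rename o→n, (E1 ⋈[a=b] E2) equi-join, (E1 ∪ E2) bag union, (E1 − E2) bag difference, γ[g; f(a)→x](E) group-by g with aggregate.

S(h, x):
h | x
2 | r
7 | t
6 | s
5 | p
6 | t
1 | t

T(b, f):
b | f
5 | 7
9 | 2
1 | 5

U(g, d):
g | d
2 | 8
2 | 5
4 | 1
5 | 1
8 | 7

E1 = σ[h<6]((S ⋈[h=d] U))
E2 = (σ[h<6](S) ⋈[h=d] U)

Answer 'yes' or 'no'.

E1 subexpression sizes:
  S → 6
  U → 5
  (S ⋈[h=d] U) → 4
  σ[h<6]((S ⋈[h=d] U)) → 3
E2 subexpression sizes:
  S → 6
  σ[h<6](S) → 3
  U → 5
  (σ[h<6](S) ⋈[h=d] U) → 3

E1 and E2 produce the same multiset:
h | x | g | d
1 | t | 4 | 1
1 | t | 5 | 1
5 | p | 2 | 5

yes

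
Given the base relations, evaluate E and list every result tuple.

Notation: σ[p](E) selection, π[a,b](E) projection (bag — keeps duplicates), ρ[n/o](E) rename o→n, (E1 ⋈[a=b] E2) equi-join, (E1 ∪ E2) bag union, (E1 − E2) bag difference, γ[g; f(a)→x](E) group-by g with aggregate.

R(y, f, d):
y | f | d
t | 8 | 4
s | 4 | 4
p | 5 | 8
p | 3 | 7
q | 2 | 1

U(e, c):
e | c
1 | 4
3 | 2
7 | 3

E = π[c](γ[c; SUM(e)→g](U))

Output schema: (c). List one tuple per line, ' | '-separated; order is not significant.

Subexpression sizes:
  U → 3
  γ[c; SUM(e)→g](U) → 3
  π[c](γ[c; SUM(e)→g](U)) → 3

== RESULT ==
c
2
3
4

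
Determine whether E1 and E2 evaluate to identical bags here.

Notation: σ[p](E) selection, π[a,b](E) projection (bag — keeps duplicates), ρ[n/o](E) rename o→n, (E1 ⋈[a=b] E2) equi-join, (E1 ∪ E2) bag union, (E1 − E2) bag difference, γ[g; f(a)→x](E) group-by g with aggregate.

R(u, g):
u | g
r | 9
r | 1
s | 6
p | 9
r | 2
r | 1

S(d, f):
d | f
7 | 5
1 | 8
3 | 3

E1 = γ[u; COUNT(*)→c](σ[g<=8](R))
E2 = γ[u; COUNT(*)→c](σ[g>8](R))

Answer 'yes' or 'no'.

E1 subexpression sizes:
  R → 6
  σ[g<=8](R) → 4
  γ[u; COUNT(*)→c](σ[g<=8](R)) → 2
E2 subexpression sizes:
  R → 6
  σ[g>8](R) → 2
  γ[u; COUNT(*)→c](σ[g>8](R)) → 2

E1 result:
u | c
r | 3
s | 1
E2 result:
u | c
p | 1
r | 1
Witness: ('r', 1) appears 0× in E1 but 1× in E2.

no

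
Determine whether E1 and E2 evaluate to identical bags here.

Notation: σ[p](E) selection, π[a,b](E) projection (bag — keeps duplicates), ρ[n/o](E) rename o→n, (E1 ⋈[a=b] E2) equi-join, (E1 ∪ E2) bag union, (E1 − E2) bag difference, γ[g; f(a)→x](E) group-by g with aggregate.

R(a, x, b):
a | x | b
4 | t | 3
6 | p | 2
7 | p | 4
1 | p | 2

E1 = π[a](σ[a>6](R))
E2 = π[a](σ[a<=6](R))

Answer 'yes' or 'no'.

E1 row counts bottom-up:
  R → 4
  σ[a>6](R) → 1
  π[a](σ[a>6](R)) → 1
E2 row counts bottom-up:
  R → 4
  σ[a<=6](R) → 3
  π[a](σ[a<=6](R)) → 3

E1 result:
a
7
E2 result:
a
1
4
6
Witness: (6,) appears 0× in E1 but 1× in E2.

no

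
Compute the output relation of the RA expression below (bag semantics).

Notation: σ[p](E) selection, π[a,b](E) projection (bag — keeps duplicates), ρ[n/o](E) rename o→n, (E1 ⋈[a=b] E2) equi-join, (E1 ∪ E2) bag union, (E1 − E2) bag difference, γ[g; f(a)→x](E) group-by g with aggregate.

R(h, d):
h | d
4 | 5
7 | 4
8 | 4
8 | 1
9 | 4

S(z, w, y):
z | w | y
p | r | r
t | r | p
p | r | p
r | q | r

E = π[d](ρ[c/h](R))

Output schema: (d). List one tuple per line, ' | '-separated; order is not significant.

Subexpression sizes:
  R → 5
  ρ[c/h](R) → 5
  π[d](ρ[c/h](R)) → 5

== RESULT ==
d
1
4
4
4
5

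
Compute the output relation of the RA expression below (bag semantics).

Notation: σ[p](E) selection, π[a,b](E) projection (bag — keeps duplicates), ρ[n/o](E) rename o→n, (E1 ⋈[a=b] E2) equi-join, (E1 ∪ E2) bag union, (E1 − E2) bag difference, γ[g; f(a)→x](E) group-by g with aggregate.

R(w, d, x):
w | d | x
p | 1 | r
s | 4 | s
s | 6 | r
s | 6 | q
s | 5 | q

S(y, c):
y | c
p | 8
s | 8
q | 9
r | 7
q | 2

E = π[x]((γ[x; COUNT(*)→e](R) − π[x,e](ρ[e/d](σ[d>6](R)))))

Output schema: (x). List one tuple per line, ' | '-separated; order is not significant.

Row counts bottom-up:
  R → 5
  γ[x; COUNT(*)→e](R) → 3
  R → 5
  σ[d>6](R) → 0
  ρ[e/d](σ[d>6](R)) → 0
  π[x,e](ρ[e/d](σ[d>6](R))) → 0
  (γ[x; COUNT(*)→e](R) − π[x,e](ρ[e/d](σ[d>6](R)))) → 3
  π[x]((γ[x; COUNT(*)→e](R) − π[x,e](ρ[e/d](σ[d>6](R))))) → 3

== RESULT ==
x
q
r
s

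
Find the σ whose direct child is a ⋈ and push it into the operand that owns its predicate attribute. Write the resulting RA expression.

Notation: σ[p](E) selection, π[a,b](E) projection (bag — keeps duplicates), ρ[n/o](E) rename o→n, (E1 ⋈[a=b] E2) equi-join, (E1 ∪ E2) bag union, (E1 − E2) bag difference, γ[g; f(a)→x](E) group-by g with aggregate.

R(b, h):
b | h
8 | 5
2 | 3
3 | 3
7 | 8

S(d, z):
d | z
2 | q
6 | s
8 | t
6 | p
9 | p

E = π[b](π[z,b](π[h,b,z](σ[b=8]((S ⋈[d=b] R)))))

σ filters on b, owned by the right side.
E' = π[b](π[z,b](π[h,b,z]((S ⋈[d=b] σ[b=8](R)))))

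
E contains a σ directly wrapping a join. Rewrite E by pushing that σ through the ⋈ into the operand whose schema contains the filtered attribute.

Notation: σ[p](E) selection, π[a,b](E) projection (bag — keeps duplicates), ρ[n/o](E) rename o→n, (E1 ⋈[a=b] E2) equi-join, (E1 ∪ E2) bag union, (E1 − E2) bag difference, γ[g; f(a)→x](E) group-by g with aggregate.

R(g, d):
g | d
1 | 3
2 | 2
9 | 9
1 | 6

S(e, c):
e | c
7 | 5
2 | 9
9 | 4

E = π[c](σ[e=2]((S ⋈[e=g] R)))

σ filters on e, owned by the left side.
E' = π[c]((σ[e=2](S) ⋈[e=g] R))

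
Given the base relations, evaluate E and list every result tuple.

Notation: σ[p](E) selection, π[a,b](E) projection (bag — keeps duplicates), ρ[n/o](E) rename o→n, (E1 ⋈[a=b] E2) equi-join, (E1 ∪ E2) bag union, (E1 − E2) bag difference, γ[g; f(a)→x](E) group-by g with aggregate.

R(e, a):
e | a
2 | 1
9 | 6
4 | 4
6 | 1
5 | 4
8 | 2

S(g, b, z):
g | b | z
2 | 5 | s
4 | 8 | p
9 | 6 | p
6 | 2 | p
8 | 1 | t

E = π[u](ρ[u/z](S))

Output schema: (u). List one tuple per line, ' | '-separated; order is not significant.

Subexpression sizes:
  S → 5
  ρ[u/z](S) → 5
  π[u](ρ[u/z](S)) → 5

== RESULT ==
u
p
p
p
s
t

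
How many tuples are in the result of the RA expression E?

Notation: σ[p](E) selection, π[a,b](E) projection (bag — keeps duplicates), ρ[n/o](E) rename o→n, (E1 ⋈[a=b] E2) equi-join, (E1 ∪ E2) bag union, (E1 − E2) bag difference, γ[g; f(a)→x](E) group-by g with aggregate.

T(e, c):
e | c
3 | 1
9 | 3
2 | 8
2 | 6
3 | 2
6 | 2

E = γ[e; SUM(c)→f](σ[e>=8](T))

Row counts bottom-up:
  T → 6
  σ[e>=8](T) → 1
  γ[e; SUM(c)→f](σ[e>=8](T)) → 1

|E| = 1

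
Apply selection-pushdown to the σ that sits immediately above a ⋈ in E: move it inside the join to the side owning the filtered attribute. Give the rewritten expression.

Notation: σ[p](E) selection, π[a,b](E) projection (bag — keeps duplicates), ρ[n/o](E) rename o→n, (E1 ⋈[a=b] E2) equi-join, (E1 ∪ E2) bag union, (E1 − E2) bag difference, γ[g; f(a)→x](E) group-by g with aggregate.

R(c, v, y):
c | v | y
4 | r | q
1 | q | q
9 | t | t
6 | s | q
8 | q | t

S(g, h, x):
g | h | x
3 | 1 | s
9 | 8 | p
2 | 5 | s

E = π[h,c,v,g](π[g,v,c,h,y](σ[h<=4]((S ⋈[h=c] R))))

σ filters on h, owned by the left side.
E' = π[h,c,v,g](π[g,v,c,h,y]((σ[h<=4](S) ⋈[h=c] R)))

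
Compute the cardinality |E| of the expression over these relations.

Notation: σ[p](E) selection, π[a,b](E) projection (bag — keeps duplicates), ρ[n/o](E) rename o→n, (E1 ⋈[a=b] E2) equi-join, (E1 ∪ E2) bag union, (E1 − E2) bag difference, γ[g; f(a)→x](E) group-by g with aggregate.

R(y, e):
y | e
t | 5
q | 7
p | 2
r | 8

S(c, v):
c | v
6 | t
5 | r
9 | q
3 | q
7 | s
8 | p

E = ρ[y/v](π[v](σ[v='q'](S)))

Row counts bottom-up:
  S → 6
  σ[v='q'](S) → 2
  π[v](σ[v='q'](S)) → 2
  ρ[y/v](π[v](σ[v='q'](S))) → 2

|E| = 2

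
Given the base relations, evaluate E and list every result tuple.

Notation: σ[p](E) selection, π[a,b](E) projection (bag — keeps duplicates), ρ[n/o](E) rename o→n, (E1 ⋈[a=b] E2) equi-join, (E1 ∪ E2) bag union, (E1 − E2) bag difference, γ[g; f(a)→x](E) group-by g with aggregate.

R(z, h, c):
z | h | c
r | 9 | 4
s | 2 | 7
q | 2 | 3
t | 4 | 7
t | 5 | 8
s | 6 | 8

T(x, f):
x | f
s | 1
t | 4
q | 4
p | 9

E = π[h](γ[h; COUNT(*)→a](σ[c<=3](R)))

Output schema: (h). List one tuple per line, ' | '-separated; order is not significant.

Stepwise |·|:
  R → 6
  σ[c<=3](R) → 1
  γ[h; COUNT(*)→a](σ[c<=3](R)) → 1
  π[h](γ[h; COUNT(*)→a](σ[c<=3](R))) → 1

== RESULT ==
h
2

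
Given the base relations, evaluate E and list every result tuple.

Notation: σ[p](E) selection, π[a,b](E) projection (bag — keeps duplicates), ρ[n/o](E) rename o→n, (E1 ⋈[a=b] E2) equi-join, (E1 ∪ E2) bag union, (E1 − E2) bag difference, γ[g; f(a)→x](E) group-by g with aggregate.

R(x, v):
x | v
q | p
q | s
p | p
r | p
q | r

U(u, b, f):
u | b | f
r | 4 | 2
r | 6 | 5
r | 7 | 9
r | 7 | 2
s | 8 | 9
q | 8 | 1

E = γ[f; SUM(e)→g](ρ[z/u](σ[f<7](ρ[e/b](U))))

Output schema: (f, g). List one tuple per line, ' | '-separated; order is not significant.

Stepwise |·|:
  U → 6
  ρ[e/b](U) → 6
  σ[f<7](ρ[e/b](U)) → 4
  ρ[z/u](σ[f<7](ρ[e/b](U))) → 4
  γ[f; SUM(e)→g](ρ[z/u](σ[f<7](ρ[e/b](U)))) → 3

== RESULT ==
f | g
1 | 8
2 | 11
5 | 6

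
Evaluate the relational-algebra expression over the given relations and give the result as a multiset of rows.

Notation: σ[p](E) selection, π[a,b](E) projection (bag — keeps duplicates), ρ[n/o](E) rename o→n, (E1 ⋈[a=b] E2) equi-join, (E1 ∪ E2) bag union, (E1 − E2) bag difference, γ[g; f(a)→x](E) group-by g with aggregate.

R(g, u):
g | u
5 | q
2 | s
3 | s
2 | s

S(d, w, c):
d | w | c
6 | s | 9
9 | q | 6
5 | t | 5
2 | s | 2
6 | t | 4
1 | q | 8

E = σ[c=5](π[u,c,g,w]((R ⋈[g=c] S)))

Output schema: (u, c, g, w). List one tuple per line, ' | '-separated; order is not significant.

Row counts bottom-up:
  R → 4
  S → 6
  (R ⋈[g=c] S) → 3
  π[u,c,g,w]((R ⋈[g=c] S)) → 3
  σ[c=5](π[u,c,g,w]((R ⋈[g=c] S))) → 1

== RESULT ==
u | c | g | w
q | 5 | 5 | t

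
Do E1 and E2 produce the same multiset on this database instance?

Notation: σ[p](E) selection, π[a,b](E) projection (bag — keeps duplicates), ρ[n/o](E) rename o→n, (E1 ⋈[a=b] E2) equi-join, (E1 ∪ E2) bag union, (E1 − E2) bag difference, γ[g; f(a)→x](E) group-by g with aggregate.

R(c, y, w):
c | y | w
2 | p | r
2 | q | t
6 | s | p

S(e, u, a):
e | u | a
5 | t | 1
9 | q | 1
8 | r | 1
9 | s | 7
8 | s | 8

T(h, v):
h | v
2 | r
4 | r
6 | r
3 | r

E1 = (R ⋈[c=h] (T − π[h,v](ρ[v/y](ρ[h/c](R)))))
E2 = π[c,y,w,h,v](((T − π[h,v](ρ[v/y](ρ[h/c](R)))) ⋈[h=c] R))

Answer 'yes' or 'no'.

E1 stepwise |·|:
  R → 3
  T → 4
  R → 3
  ρ[h/c](R) → 3
  ρ[v/y](ρ[h/c](R)) → 3
  π[h,v](ρ[v/y](ρ[h/c](R))) → 3
  (T − π[h,v](ρ[v/y](ρ[h/c](R)))) → 4
  (R ⋈[c=h] (T − π[h,v](ρ[v/y](ρ[h/c](R))))) → 3
E2 stepwise |·|:
  T → 4
  R → 3
  ρ[h/c](R) → 3
  ρ[v/y](ρ[h/c](R)) → 3
  π[h,v](ρ[v/y](ρ[h/c](R))) → 3
  (T − π[h,v](ρ[v/y](ρ[h/c](R)))) → 4
  R → 3
  ((T − π[h,v](ρ[v/y](ρ[h/c](R)))) ⋈[h=c] R) → 3
  π[c,y,w,h,v](((T − π[h,v](ρ[v/y](ρ[h/c](R)))) ⋈[h=c] R)) → 3

E1 and E2 produce the same multiset:
c | y | w | h | v
2 | p | r | 2 | r
2 | q | t | 2 | r
6 | s | p | 6 | r

yes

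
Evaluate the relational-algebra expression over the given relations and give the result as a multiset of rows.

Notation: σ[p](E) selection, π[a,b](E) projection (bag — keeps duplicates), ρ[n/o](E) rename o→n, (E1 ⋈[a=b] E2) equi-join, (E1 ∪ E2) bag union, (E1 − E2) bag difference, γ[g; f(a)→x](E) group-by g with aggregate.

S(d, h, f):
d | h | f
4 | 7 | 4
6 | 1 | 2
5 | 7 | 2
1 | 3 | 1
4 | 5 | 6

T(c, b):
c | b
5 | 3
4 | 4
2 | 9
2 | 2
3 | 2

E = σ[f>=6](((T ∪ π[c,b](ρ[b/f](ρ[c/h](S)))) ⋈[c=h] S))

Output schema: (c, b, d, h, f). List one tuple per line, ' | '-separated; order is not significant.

Subexpression sizes:
  T → 5
  S → 5
  ρ[c/h](S) → 5
  ρ[b/f](ρ[c/h](S)) → 5
  π[c,b](ρ[b/f](ρ[c/h](S))) → 5
  (T ∪ π[c,b](ρ[b/f](ρ[c/h](S)))) → 10
  S → 5
  ((T ∪ π[c,b](ρ[b/f](ρ[c/h](S)))) ⋈[c=h] S) → 9
  σ[f>=6](((T ∪ π[c,b](ρ[b/f](ρ[c/h](S)))) ⋈[c=h] S)) → 2

== RESULT ==
c | b | d | h | f
5 | 3 | 4 | 5 | 6
5 | 6 | 4 | 5 | 6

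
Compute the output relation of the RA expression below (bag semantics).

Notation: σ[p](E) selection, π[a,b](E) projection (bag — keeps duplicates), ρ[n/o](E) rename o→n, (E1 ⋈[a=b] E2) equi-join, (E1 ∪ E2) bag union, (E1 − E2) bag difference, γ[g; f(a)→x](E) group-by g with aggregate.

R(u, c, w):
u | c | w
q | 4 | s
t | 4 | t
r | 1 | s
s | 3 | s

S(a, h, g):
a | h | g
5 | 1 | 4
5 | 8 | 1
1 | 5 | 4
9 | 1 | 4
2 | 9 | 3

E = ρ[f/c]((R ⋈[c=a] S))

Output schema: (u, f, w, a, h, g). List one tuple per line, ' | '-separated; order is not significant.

Per-node cardinality:
  R → 4
  S → 5
  (R ⋈[c=a] S) → 1
  ρ[f/c]((R ⋈[c=a] S)) → 1

== RESULT ==
u | f | w | a | h | g
r | 1 | s | 1 | 5 | 4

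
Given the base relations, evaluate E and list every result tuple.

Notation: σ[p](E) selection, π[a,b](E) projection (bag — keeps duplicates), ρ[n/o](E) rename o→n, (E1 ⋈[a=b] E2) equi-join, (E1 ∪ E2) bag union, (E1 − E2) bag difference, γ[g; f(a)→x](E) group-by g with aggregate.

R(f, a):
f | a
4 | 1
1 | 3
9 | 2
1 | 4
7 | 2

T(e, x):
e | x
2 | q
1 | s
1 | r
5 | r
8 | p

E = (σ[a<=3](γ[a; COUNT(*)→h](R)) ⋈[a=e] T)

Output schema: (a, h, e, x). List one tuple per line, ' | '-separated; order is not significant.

Subexpression sizes:
  R → 5
  γ[a; COUNT(*)→h](R) → 4
  σ[a<=3](γ[a; COUNT(*)→h](R)) → 3
  T → 5
  (σ[a<=3](γ[a; COUNT(*)→h](R)) ⋈[a=e] T) → 3

== RESULT ==
a | h | e | x
1 | 1 | 1 | r
1 | 1 | 1 | s
2 | 2 | 2 | q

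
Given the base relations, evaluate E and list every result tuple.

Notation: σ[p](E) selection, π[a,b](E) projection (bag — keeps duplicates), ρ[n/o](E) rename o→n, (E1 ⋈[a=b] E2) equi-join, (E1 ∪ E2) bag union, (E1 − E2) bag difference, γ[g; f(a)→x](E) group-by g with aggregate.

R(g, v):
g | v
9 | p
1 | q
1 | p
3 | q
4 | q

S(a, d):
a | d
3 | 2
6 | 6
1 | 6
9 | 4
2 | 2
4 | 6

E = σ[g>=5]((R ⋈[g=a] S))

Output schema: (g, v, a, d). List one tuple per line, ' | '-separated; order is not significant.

Stepwise |·|:
  R → 5
  S → 6
  (R ⋈[g=a] S) → 5
  σ[g>=5]((R ⋈[g=a] S)) → 1

== RESULT ==
g | v | a | d
9 | p | 9 | 4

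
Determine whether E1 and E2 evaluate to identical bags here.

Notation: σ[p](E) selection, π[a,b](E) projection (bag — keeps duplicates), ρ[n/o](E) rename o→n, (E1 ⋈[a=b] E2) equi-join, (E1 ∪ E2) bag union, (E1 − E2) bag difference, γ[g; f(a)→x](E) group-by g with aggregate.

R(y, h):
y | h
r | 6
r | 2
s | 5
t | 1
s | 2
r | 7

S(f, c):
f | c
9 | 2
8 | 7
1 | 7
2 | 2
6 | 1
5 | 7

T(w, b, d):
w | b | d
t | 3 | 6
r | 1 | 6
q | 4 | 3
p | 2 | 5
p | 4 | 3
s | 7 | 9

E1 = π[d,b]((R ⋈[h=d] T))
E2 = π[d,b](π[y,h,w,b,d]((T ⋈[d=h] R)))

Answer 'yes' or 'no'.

E1 per-node cardinality:
  R → 6
  T → 6
  (R ⋈[h=d] T) → 3
  π[d,b]((R ⋈[h=d] T)) → 3
E2 per-node cardinality:
  T → 6
  R → 6
  (T ⋈[d=h] R) → 3
  π[y,h,w,b,d]((T ⋈[d=h] R)) → 3
  π[d,b](π[y,h,w,b,d]((T ⋈[d=h] R))) → 3

E1 and E2 produce the same multiset:
d | b
5 | 2
6 | 1
6 | 3

yes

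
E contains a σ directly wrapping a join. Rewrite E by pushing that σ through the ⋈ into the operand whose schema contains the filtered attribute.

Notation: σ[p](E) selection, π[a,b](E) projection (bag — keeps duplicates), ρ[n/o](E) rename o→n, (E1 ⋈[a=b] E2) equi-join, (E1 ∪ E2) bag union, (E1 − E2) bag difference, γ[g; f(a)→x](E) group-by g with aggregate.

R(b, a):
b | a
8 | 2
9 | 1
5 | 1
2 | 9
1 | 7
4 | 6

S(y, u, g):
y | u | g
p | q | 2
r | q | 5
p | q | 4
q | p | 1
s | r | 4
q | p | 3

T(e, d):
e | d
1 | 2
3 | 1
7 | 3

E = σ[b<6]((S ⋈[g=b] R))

σ filters on b, owned by the right side.
E' = (S ⋈[g=b] σ[b<6](R))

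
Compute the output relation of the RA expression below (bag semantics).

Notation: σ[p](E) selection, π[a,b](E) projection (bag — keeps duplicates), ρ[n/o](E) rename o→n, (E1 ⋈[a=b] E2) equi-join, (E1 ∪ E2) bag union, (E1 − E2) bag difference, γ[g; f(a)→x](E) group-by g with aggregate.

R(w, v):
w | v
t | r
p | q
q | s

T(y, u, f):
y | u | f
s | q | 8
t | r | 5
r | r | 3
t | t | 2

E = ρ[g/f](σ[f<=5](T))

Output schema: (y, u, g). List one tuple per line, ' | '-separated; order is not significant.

Stepwise |·|:
  T → 4
  σ[f<=5](T) → 3
  ρ[g/f](σ[f<=5](T)) → 3

== RESULT ==
y | u | g
r | r | 3
t | r | 5
t | t | 2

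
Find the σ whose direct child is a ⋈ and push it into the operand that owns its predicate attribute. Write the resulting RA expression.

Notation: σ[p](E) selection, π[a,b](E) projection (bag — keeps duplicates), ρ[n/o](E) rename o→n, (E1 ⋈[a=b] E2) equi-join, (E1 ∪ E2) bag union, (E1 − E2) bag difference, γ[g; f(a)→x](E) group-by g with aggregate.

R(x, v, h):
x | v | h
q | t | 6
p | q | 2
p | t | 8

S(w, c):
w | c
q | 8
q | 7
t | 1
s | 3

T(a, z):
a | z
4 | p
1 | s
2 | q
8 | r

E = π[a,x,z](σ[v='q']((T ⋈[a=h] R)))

σ filters on v, owned by the right side.
E' = π[a,x,z]((T ⋈[a=h] σ[v='q'](R)))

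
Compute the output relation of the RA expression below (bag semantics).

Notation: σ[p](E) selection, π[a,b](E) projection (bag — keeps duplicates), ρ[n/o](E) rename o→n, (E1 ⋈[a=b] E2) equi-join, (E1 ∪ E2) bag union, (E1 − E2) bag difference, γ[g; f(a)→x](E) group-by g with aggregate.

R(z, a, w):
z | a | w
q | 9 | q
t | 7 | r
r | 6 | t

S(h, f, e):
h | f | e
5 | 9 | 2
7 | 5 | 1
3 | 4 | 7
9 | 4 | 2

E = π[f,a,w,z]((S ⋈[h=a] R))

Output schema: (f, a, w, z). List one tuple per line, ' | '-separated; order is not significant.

Subexpression sizes:
  S → 4
  R → 3
  (S ⋈[h=a] R) → 2
  π[f,a,w,z]((S ⋈[h=a] R)) → 2

== RESULT ==
f | a | w | z
4 | 9 | q | q
5 | 7 | r | t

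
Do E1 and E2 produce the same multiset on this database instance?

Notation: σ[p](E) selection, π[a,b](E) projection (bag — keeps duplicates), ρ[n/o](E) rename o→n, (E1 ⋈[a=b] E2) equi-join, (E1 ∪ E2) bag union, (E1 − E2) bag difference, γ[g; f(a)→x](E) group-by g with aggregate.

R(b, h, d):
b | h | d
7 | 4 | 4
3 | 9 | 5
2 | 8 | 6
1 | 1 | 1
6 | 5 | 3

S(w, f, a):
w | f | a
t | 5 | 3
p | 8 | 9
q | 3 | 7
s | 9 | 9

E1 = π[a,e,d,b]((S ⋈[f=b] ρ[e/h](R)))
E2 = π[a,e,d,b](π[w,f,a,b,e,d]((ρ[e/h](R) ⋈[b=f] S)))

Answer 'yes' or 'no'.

E1 subexpression sizes:
  S → 4
  R → 5
  ρ[e/h](R) → 5
  (S ⋈[f=b] ρ[e/h](R)) → 1
  π[a,e,d,b]((S ⋈[f=b] ρ[e/h](R))) → 1
E2 subexpression sizes:
  R → 5
  ρ[e/h](R) → 5
  S → 4
  (ρ[e/h](R) ⋈[b=f] S) → 1
  π[w,f,a,b,e,d]((ρ[e/h](R) ⋈[b=f] S)) → 1
  π[a,e,d,b](π[w,f,a,b,e,d]((ρ[e/h](R) ⋈[b=f] S))) → 1

E1 and E2 produce the same multiset:
a | e | d | b
7 | 9 | 5 | 3

yes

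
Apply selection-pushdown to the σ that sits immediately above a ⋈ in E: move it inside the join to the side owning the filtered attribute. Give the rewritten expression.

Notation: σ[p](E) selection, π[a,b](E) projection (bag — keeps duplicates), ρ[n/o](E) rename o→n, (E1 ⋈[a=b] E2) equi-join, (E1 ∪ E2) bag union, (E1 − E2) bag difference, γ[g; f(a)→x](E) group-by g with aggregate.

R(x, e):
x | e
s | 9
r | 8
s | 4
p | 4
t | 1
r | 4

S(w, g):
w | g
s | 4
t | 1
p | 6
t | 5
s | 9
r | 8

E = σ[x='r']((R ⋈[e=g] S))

σ filters on x, owned by the left side.
E' = (σ[x='r'](R) ⋈[e=g] S)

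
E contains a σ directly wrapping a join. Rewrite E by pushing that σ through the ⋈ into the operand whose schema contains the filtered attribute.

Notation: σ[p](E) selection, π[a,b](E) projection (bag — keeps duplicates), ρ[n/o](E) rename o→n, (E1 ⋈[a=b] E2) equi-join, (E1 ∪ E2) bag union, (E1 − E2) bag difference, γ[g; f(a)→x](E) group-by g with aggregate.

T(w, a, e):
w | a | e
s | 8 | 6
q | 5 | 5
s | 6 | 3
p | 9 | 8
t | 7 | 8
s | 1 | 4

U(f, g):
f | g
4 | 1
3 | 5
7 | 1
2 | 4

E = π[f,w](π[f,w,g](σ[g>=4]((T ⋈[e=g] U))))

σ filters on g, owned by the right side.
E' = π[f,w](π[f,w,g]((T ⋈[e=g] σ[g>=4](U))))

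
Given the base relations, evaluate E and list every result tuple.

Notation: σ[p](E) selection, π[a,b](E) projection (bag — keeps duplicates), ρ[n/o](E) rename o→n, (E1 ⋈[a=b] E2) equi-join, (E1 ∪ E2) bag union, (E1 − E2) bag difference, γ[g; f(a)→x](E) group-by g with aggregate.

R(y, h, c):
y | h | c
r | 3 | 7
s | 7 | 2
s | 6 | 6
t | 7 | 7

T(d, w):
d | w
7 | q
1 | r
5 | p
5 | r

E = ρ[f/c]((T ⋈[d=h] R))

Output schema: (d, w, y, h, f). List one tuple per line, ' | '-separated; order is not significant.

Row counts bottom-up:
  T → 4
  R → 4
  (T ⋈[d=h] R) → 2
  ρ[f/c]((T ⋈[d=h] R)) → 2

== RESULT ==
d | w | y | h | f
7 | q | s | 7 | 2
7 | q | t | 7 | 7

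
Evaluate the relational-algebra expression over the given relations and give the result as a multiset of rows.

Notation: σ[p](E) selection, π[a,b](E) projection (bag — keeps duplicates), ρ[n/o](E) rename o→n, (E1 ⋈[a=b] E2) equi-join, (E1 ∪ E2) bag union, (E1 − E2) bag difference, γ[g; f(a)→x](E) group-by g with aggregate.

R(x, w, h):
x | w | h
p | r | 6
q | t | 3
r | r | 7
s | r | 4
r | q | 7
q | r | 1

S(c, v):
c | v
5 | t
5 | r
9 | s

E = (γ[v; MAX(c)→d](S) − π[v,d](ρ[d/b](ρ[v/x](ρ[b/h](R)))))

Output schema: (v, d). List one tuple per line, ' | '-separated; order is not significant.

Per-node cardinality:
  S → 3
  γ[v; MAX(c)→d](S) → 3
  R → 6
  ρ[b/h](R) → 6
  ρ[v/x](ρ[b/h](R)) → 6
  ρ[d/b](ρ[v/x](ρ[b/h](R))) → 6
  π[v,d](ρ[d/b](ρ[v/x](ρ[b/h](R)))) → 6
  (γ[v; MAX(c)→d](S) − π[v,d](ρ[d/b](ρ[v/x](ρ[b/h](R))))) → 3

== RESULT ==
v | d
r | 5
s | 9
t | 5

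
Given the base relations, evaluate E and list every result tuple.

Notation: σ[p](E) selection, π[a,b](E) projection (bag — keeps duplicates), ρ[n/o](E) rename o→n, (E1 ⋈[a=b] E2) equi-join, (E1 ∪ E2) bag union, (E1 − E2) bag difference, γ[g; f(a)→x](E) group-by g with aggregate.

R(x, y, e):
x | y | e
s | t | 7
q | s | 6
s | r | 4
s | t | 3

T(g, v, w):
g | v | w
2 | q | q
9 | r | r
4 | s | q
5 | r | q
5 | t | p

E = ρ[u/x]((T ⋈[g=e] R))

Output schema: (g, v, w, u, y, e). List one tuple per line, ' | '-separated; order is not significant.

Subexpression sizes:
  T → 5
  R → 4
  (T ⋈[g=e] R) → 1
  ρ[u/x]((T ⋈[g=e] R)) → 1

== RESULT ==
g | v | w | u | y | e
4 | s | q | s | r | 4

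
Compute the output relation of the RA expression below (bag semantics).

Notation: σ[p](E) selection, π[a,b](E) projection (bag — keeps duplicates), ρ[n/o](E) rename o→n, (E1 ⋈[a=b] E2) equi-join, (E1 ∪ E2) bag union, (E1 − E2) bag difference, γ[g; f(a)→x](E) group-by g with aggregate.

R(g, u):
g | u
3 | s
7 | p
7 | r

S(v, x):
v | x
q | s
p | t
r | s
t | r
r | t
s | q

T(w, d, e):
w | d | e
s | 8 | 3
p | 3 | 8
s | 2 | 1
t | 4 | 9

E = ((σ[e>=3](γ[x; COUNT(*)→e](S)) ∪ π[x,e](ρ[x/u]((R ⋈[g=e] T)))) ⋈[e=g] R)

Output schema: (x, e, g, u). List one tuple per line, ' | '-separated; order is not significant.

Subexpression sizes:
  S → 6
  γ[x; COUNT(*)→e](S) → 4
  σ[e>=3](γ[x; COUNT(*)→e](S)) → 0
  R → 3
  T → 4
  (R ⋈[g=e] T) → 1
  ρ[x/u]((R ⋈[g=e] T)) → 1
  π[x,e](ρ[x/u]((R ⋈[g=e] T))) → 1
  (σ[e>=3](γ[x; COUNT(*)→e](S)) ∪ π[x,e](ρ[x/u]((R ⋈[g=e] T)))) → 1
  R → 3
  ((σ[e>=3](γ[x; COUNT(*)→e](S)) ∪ π[x,e](ρ[x/u]((R ⋈[g=e] T)))) ⋈[e=g] R) → 1

== RESULT ==
x | e | g | u
s | 3 | 3 | s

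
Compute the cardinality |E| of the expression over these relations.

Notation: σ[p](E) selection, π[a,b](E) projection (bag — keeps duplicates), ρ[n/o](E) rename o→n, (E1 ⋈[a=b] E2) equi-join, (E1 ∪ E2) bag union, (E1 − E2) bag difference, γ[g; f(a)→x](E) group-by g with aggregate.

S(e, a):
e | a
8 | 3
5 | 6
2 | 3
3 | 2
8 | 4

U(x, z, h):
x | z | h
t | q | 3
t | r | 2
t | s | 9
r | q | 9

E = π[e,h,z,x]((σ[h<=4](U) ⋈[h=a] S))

Stepwise |·|:
  U → 4
  σ[h<=4](U) → 2
  S → 5
  (σ[h<=4](U) ⋈[h=a] S) → 3
  π[e,h,z,x]((σ[h<=4](U) ⋈[h=a] S)) → 3

|E| = 3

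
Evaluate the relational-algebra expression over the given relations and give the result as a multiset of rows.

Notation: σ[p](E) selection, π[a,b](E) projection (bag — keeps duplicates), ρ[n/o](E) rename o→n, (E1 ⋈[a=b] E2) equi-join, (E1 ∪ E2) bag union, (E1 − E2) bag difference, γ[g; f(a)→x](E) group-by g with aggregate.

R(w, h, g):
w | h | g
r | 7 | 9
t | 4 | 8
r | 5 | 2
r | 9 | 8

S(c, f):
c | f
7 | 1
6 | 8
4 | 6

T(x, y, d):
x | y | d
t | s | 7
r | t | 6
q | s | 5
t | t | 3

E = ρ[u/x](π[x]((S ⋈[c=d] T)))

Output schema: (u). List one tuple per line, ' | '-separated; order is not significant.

Row counts bottom-up:
  S → 3
  T → 4
  (S ⋈[c=d] T) → 2
  π[x]((S ⋈[c=d] T)) → 2
  ρ[u/x](π[x]((S ⋈[c=d] T))) → 2

== RESULT ==
u
r
t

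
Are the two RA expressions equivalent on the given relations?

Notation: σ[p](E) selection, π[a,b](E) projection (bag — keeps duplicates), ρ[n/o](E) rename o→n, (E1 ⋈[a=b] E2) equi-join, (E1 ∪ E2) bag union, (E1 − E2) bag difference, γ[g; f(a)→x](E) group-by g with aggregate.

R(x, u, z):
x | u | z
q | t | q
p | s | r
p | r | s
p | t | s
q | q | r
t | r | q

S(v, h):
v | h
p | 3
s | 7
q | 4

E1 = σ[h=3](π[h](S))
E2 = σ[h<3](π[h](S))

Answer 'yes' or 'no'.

E1 per-node cardinality:
  S → 3
  π[h](S) → 3
  σ[h=3](π[h](S)) → 1
E2 per-node cardinality:
  S → 3
  π[h](S) → 3
  σ[h<3](π[h](S)) → 0

E1 result:
h
3
E2 result:
h
(0 rows)
Witness: (3,) appears 1× in E1 but 0× in E2.

no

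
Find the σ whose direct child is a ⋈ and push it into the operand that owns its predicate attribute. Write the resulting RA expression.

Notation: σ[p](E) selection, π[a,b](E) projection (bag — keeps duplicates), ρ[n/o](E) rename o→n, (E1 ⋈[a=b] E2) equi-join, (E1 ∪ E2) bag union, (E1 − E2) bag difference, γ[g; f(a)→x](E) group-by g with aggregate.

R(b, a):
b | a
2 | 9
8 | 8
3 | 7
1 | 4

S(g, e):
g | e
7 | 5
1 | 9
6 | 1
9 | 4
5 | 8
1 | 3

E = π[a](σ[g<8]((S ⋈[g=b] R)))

σ filters on g, owned by the left side.
E' = π[a]((σ[g<8](S) ⋈[g=b] R))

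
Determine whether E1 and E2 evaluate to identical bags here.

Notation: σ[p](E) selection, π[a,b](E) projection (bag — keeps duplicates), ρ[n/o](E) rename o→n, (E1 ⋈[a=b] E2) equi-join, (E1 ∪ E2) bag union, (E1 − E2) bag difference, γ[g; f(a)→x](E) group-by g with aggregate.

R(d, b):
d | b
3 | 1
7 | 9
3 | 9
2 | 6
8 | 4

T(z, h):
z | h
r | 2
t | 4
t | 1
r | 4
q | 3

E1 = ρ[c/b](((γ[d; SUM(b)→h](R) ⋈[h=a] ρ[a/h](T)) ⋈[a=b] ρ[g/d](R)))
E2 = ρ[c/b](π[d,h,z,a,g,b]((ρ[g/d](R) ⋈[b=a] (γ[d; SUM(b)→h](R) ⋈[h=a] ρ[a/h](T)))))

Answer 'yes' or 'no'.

E1 stepwise |·|:
  R → 5
  γ[d; SUM(b)→h](R) → 4
  T → 5
  ρ[a/h](T) → 5
  (γ[d; SUM(b)→h](R) ⋈[h=a] ρ[a/h](T)) → 2
  R → 5
  ρ[g/d](R) → 5
  ((γ[d; SUM(b)→h](R) ⋈[h=a] ρ[a/h](T)) ⋈[a=b] ρ[g/d](R)) → 2
  ρ[c/b](((γ[d; SUM(b)→h](R) ⋈[h=a] ρ[a/h](T)) ⋈[a=b] ρ[g/d](R))) → 2
E2 stepwise |·|:
  R → 5
  ρ[g/d](R) → 5
  R → 5
  γ[d; SUM(b)→h](R) → 4
  T → 5
  ρ[a/h](T) → 5
  (γ[d; SUM(b)→h](R) ⋈[h=a] ρ[a/h](T)) → 2
  (ρ[g/d](R) ⋈[b=a] (γ[d; SUM(b)→h](R) ⋈[h=a] ρ[a/h](T))) → 2
  π[d,h,z,a,g,b]((ρ[g/d](R) ⋈[b=a] (γ[d; SUM(b)→h](R) ⋈[h=a] ρ[a/h](T)))) → 2
  ρ[c/b](π[d,h,z,a,g,b]((ρ[g/d](R) ⋈[b=a] (γ[d; SUM(b)→h](R) ⋈[h=a] ρ[a/h](T))))) → 2

E1 and E2 produce the same multiset:
d | h | z | a | g | c
8 | 4 | r | 4 | 8 | 4
8 | 4 | t | 4 | 8 | 4

yes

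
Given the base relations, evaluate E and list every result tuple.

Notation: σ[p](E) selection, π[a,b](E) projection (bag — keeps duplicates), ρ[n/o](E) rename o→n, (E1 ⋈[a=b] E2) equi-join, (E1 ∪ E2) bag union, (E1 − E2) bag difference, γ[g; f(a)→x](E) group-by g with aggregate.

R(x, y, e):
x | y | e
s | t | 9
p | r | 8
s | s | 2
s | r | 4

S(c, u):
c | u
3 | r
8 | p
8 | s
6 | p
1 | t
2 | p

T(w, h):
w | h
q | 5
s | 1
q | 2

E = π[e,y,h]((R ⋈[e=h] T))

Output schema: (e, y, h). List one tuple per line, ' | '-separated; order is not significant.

Subexpression sizes:
  R → 4
  T → 3
  (R ⋈[e=h] T) → 1
  π[e,y,h]((R ⋈[e=h] T)) → 1

== RESULT ==
e | y | h
2 | s | 2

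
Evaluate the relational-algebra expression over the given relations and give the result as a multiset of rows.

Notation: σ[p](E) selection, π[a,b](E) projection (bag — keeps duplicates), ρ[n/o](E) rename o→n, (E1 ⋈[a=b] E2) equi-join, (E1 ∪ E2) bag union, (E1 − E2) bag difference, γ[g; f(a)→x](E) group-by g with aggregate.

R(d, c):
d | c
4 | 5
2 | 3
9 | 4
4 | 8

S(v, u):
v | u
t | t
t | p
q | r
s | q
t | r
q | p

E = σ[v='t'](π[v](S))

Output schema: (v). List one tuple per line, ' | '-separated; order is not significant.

Stepwise |·|:
  S → 6
  π[v](S) → 6
  σ[v='t'](π[v](S)) → 3

== RESULT ==
v
t
t
t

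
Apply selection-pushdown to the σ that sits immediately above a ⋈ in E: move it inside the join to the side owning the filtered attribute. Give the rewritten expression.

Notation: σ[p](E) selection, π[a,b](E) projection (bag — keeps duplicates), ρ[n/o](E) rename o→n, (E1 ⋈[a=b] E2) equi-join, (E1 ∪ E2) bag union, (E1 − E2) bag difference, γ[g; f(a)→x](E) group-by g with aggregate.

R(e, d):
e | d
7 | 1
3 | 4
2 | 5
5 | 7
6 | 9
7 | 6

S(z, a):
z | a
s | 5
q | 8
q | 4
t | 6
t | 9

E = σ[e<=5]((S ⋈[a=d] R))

σ filters on e, owned by the right side.
E' = (S ⋈[a=d] σ[e<=5](R))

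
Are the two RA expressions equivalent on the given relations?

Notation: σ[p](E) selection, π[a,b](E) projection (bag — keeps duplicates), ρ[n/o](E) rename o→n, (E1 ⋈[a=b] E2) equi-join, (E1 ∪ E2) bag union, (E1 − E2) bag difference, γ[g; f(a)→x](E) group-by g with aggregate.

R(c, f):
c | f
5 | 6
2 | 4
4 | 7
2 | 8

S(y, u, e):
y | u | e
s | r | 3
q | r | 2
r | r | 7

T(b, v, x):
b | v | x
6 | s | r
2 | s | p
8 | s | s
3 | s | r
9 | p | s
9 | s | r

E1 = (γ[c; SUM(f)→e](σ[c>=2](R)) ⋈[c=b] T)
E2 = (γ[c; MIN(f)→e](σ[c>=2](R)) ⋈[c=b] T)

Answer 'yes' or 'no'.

E1 subexpression sizes:
  R → 4
  σ[c>=2](R) → 4
  γ[c; SUM(f)→e](σ[c>=2](R)) → 3
  T → 6
  (γ[c; SUM(f)→e](σ[c>=2](R)) ⋈[c=b] T) → 1
E2 subexpression sizes:
  R → 4
  σ[c>=2](R) → 4
  γ[c; MIN(f)→e](σ[c>=2](R)) → 3
  T → 6
  (γ[c; MIN(f)→e](σ[c>=2](R)) ⋈[c=b] T) → 1

E1 result:
c | e | b | v | x
2 | 12 | 2 | s | p
E2 result:
c | e | b | v | x
2 | 4 | 2 | s | p
Witness: (2, 4, 2, 's', 'p') appears 0× in E1 but 1× in E2.

no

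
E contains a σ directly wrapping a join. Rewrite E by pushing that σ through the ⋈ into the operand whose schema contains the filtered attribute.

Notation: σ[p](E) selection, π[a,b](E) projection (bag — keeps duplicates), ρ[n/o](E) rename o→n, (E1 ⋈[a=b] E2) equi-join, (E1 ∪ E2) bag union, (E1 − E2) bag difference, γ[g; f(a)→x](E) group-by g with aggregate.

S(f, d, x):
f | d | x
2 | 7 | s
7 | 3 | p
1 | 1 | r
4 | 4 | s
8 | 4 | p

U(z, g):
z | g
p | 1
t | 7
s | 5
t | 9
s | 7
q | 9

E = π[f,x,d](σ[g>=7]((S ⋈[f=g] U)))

σ filters on g, owned by the right side.
E' = π[f,x,d]((S ⋈[f=g] σ[g>=7](U)))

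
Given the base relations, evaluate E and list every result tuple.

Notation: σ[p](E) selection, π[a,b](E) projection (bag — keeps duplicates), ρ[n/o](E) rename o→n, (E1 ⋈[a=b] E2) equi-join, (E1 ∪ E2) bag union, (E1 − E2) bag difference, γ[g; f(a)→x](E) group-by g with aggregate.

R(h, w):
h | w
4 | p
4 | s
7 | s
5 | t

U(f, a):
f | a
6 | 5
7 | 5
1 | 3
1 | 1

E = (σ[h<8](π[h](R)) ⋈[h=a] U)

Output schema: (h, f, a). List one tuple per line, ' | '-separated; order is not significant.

Row counts bottom-up:
  R → 4
  π[h](R) → 4
  σ[h<8](π[h](R)) → 4
  U → 4
  (σ[h<8](π[h](R)) ⋈[h=a] U) → 2

== RESULT ==
h | f | a
5 | 6 | 5
5 | 7 | 5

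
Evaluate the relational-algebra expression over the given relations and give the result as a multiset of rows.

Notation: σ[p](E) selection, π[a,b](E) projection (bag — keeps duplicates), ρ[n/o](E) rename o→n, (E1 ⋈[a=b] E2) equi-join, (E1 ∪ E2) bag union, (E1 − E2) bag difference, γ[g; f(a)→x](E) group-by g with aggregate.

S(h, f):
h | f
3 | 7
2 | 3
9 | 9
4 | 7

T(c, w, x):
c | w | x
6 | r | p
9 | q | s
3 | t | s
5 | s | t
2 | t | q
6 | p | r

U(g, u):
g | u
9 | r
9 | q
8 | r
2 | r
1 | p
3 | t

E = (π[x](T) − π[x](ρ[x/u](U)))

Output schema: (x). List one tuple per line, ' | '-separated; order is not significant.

Per-node cardinality:
  T → 6
  π[x](T) → 6
  U → 6
  ρ[x/u](U) → 6
  π[x](ρ[x/u](U)) → 6
  (π[x](T) − π[x](ρ[x/u](U))) → 2

== RESULT ==
x
s
s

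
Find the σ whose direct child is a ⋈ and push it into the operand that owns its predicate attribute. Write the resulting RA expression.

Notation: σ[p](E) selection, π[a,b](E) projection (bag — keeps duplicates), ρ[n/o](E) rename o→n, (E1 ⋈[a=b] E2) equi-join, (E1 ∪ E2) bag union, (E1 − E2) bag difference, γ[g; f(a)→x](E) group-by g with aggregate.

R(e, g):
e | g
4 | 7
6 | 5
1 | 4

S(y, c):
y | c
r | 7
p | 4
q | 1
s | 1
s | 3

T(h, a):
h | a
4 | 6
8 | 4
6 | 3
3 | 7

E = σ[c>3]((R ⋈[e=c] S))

σ filters on c, owned by the right side.
E' = (R ⋈[e=c] σ[c>3](S))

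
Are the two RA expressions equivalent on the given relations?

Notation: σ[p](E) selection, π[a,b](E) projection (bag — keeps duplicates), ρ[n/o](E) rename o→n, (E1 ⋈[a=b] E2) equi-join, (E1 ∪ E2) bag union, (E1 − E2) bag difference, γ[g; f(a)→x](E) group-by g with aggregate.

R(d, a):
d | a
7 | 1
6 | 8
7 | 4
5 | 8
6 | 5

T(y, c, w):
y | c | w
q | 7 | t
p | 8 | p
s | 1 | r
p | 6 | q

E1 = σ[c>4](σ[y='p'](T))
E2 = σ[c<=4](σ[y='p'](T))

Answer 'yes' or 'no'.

E1 per-node cardinality:
  T → 4
  σ[y='p'](T) → 2
  σ[c>4](σ[y='p'](T)) → 2
E2 per-node cardinality:
  T → 4
  σ[y='p'](T) → 2
  σ[c<=4](σ[y='p'](T)) → 0

E1 result:
y | c | w
p | 6 | q
p | 8 | p
E2 result:
y | c | w
(0 rows)
Witness: ('p', 8, 'p') appears 1× in E1 but 0× in E2.

no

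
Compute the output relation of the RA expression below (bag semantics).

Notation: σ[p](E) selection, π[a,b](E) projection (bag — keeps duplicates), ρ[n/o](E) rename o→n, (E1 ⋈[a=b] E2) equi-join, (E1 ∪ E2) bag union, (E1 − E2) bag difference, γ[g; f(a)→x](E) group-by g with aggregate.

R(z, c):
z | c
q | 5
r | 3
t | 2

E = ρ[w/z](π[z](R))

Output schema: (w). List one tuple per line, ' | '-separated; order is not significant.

Subexpression sizes:
  R → 3
  π[z](R) → 3
  ρ[w/z](π[z](R)) → 3

== RESULT ==
w
q
r
t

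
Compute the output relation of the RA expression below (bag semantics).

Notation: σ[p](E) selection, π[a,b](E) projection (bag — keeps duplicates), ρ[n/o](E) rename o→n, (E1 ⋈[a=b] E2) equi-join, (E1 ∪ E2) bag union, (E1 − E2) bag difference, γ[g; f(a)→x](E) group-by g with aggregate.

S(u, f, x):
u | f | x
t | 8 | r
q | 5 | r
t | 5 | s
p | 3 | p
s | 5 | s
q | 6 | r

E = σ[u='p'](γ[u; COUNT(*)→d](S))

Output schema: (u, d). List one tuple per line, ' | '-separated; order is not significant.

Per-node cardinality:
  S → 6
  γ[u; COUNT(*)→d](S) → 4
  σ[u='p'](γ[u; COUNT(*)→d](S)) → 1

== RESULT ==
u | d
p | 1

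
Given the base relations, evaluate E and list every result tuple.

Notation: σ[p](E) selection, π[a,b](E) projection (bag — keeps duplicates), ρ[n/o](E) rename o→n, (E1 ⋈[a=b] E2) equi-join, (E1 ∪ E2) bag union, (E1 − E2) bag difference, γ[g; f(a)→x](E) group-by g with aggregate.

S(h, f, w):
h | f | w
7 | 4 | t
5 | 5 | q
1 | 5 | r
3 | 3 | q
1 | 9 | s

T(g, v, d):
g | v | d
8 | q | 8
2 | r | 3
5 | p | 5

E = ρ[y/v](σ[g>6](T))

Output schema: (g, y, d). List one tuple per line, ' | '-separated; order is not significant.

Row counts bottom-up:
  T → 3
  σ[g>6](T) → 1
  ρ[y/v](σ[g>6](T)) → 1

== RESULT ==
g | y | d
8 | q | 8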